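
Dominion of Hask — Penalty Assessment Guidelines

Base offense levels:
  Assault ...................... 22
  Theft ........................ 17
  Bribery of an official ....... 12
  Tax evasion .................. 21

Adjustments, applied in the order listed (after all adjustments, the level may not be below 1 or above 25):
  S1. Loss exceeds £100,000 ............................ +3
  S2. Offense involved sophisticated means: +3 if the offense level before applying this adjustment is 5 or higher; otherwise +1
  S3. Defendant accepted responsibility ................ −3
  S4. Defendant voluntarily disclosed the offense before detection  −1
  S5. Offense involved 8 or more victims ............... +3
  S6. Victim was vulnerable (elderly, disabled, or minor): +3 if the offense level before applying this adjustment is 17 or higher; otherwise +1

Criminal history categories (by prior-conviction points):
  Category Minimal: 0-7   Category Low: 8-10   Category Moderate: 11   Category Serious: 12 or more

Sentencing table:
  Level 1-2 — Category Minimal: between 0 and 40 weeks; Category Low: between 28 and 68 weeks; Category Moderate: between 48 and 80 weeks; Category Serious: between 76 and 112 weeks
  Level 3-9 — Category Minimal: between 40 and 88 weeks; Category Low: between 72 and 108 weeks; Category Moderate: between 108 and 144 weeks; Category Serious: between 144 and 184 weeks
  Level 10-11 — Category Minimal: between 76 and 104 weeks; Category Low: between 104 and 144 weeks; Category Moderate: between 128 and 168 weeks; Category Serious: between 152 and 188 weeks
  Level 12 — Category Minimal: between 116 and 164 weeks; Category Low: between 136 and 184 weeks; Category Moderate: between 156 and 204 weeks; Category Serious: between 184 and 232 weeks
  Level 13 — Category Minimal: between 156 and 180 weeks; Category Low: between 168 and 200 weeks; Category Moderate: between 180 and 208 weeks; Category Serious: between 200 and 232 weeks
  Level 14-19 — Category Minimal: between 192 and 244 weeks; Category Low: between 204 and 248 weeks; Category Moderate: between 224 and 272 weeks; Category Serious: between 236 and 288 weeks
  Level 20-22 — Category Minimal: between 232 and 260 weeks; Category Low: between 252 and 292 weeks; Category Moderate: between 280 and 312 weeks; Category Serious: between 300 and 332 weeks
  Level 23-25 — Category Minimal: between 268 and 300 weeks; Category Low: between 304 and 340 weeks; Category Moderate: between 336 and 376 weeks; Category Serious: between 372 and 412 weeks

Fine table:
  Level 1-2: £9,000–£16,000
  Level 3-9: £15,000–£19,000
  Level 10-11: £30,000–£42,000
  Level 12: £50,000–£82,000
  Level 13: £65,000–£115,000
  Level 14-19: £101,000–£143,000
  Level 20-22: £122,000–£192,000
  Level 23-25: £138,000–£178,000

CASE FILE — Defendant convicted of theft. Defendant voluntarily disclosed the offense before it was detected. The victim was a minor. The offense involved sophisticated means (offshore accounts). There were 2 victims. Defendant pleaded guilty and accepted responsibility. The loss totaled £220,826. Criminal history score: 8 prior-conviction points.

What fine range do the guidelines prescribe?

Base offense level for theft: 17.
S1 applies: 17 + 3 = 20.
S2 applies (level before this adjustment is 20 ≥ 5, so +3): 20 + 3 = 23.
S3 applies: 23 − 3 = 20.
S4 applies: 20 − 1 = 19.
S5 does not apply.
S6 applies (level before this adjustment is 19 ≥ 17, so +3): 19 + 3 = 22.
Final offense level: 22.
Level 22 falls in the 20-22 band.
Fine table: Level 20-22 → £122,000–£192,000.

£122,000–£192,000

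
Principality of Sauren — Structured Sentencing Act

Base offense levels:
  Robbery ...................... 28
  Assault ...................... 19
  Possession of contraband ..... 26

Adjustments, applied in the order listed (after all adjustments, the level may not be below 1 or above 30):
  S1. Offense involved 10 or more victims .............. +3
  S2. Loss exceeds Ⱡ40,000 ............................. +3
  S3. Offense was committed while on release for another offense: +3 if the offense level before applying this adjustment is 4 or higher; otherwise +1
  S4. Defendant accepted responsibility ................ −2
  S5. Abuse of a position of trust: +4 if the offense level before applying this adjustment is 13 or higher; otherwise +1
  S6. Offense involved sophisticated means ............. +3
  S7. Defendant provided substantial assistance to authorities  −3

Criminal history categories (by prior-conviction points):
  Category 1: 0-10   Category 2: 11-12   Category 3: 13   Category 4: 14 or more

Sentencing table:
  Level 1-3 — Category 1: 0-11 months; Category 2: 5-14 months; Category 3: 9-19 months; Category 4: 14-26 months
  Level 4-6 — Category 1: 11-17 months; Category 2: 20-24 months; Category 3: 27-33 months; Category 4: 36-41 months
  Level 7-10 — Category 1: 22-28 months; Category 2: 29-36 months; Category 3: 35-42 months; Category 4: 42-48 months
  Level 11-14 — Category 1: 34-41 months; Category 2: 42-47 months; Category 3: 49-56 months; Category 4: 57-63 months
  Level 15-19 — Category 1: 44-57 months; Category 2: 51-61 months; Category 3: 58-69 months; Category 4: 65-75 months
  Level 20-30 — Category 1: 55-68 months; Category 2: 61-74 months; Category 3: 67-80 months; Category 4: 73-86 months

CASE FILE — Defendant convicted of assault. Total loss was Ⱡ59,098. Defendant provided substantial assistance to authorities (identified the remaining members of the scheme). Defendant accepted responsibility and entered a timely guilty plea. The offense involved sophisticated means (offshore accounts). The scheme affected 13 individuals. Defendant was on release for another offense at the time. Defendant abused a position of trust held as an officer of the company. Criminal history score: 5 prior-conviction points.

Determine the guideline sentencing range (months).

55-68 months

Base offense level for assault: 19.
S1 applies: 19 + 3 = 22.
S2 applies: 22 + 3 = 25.
S3 applies (level before this adjustment is 25 ≥ 4, so +3): 25 + 3 = 28.
S4 applies: 28 − 2 = 26.
S5 applies (level before this adjustment is 26 ≥ 13, so +4): 26 + 4 = 30.
S6 applies: 30 + 3 = 33.
S7 applies: 33 − 3 = 30.
Final offense level: 30.
Criminal history: 5 prior points → Category 1 (0-10).
Level 30 falls in the 20-30 band.
Grid: Level 20-30 × Category 1 = 55-68 months.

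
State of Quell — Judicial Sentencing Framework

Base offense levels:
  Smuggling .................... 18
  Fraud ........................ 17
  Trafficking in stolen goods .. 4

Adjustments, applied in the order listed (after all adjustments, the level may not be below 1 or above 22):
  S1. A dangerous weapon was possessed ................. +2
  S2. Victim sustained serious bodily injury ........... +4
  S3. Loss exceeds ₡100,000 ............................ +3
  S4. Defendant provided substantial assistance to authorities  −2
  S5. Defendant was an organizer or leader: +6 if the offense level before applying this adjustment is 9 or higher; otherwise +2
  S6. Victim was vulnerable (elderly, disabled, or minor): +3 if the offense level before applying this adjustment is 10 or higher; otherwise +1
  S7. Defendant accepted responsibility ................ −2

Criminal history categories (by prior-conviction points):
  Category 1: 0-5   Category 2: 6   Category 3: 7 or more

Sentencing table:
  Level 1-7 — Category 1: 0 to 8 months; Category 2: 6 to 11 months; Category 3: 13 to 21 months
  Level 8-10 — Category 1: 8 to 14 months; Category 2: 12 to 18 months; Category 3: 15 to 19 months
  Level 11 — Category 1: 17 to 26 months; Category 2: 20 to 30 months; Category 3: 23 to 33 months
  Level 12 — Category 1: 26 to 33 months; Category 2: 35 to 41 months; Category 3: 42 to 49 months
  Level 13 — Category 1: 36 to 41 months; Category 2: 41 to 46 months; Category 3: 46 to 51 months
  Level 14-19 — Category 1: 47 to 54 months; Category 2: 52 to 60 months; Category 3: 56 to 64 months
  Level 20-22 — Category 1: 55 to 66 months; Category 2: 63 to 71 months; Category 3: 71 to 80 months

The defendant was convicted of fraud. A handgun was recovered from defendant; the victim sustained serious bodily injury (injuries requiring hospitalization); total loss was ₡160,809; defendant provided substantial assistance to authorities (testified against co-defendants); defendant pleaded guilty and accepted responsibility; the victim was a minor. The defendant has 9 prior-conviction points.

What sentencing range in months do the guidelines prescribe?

71-80 months

Base offense level for fraud: 17.
S1 applies: 17 + 2 = 19.
S2 applies: 19 + 4 = 23.
S3 applies: 23 + 3 = 26.
S4 applies: 26 − 2 = 24.
S6 applies (level before this adjustment is 24 ≥ 10, so +3): 24 + 3 = 27.
S7 applies: 27 − 2 = 25.
Level 25 exceeds the maximum of 22; capped at 22.
Final offense level: 22.
Criminal history: 9 prior points → Category 3 (7+).
Level 22 falls in the 20-22 band.
Grid: Level 20-22 × Category 3 = 71-80 months.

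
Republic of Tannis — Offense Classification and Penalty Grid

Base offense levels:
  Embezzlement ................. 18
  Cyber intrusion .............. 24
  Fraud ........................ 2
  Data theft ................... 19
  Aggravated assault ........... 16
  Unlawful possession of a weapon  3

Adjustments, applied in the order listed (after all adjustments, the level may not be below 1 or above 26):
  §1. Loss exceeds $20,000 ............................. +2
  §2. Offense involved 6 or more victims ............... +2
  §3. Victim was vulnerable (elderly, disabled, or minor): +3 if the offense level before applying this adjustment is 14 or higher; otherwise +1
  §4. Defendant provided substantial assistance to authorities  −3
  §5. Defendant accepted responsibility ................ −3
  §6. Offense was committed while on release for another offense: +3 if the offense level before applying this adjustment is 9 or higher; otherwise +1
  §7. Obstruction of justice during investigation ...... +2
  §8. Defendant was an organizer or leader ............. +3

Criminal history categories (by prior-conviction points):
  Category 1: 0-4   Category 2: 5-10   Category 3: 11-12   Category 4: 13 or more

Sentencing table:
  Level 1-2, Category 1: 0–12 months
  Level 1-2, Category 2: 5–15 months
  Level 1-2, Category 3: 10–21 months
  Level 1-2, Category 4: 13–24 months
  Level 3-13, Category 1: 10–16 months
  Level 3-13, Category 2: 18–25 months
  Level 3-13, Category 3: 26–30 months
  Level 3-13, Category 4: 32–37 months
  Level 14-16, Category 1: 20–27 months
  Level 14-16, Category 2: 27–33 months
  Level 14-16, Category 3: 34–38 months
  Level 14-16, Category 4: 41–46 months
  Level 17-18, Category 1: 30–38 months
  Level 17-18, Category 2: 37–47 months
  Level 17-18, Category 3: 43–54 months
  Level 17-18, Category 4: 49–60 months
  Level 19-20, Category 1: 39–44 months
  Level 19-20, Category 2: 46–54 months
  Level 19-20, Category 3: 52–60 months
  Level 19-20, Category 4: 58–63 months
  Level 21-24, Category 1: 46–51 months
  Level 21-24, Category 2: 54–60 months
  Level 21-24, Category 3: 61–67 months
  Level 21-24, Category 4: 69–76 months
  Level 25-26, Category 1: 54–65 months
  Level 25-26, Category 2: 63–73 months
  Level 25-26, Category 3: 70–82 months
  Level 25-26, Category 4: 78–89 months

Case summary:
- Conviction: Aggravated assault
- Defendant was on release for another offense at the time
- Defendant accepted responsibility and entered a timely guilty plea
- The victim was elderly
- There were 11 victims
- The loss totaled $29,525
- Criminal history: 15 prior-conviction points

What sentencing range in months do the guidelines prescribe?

Base offense level for aggravated assault: 16.
§1 applies: 16 + 2 = 18.
§2 applies: 18 + 2 = 20.
§3 applies (level before this adjustment is 20 ≥ 14, so +3): 20 + 3 = 23.
§4 does not apply.
§5 applies: 23 − 3 = 20.
§6 applies (level before this adjustment is 20 ≥ 9, so +3): 20 + 3 = 23.
Final offense level: 23.
Criminal history: 15 prior points → Category 4 (13+).
Level 23 falls in the 21-24 band.
Grid: Level 21-24 × Category 4 = 69-76 months.

69-76 months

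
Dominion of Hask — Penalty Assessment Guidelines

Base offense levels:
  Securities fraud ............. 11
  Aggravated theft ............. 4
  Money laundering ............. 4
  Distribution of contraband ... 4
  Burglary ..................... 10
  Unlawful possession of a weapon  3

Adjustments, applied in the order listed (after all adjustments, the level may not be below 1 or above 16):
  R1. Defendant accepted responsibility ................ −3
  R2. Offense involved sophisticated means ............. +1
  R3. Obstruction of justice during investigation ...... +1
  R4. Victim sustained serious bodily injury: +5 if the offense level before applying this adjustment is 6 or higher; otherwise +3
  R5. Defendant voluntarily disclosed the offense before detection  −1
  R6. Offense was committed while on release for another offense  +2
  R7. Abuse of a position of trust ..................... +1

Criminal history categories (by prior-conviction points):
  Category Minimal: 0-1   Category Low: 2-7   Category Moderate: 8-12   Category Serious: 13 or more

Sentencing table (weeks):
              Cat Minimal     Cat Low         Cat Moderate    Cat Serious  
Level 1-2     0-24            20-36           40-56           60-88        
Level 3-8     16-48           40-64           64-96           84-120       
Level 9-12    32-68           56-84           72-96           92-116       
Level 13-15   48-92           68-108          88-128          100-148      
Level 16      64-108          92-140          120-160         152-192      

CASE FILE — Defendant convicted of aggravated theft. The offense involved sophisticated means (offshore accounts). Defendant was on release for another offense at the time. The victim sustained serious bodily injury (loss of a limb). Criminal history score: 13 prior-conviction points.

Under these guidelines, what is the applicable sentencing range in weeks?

Base offense level for aggravated theft: 4.
R1 does not apply.
R2 applies: 4 + 1 = 5.
R4 applies (level before this adjustment is 5 < 6, so +3): 5 + 3 = 8.
R6 applies: 8 + 2 = 10.
Final offense level: 10.
Criminal history: 13 prior points → Category Serious (13+).
Level 10 falls in the 9-12 band.
Grid: Level 9-12 × Category Serious = 92-116 weeks.

92-116 weeks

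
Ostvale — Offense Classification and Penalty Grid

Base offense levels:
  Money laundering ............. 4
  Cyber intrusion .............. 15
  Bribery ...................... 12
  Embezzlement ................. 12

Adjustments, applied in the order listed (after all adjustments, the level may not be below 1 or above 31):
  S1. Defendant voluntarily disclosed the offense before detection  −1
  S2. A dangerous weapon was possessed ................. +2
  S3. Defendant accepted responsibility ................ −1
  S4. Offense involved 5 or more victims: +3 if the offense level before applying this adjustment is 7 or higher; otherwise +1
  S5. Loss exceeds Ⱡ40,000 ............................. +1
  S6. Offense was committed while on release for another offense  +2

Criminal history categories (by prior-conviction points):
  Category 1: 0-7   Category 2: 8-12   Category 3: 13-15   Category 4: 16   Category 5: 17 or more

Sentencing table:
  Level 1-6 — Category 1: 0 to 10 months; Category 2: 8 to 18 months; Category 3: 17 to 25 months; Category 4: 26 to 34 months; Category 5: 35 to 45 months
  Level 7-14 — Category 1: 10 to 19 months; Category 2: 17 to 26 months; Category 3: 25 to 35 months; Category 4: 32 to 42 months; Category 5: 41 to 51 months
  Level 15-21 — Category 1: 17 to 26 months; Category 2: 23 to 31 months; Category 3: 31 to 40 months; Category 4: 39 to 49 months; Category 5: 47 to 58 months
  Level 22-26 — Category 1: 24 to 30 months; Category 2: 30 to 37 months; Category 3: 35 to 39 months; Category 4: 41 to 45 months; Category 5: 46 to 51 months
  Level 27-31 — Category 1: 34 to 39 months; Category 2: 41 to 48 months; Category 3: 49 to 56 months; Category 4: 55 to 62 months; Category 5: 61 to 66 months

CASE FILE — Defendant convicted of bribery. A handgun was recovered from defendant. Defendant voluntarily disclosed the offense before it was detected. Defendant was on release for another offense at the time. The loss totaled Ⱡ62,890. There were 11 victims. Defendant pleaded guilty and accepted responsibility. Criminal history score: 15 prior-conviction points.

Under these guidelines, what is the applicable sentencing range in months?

Base offense level for bribery: 12.
S1 applies: 12 − 1 = 11.
S2 applies: 11 + 2 = 13.
S3 applies: 13 − 1 = 12.
S4 applies (level before this adjustment is 12 ≥ 7, so +3): 12 + 3 = 15.
S5 applies: 15 + 1 = 16.
S6 applies: 16 + 2 = 18.
Final offense level: 18.
Criminal history: 15 prior points → Category 3 (13-15).
Level 18 falls in the 15-21 band.
Grid: Level 15-21 × Category 3 = 31-40 months.

31-40 months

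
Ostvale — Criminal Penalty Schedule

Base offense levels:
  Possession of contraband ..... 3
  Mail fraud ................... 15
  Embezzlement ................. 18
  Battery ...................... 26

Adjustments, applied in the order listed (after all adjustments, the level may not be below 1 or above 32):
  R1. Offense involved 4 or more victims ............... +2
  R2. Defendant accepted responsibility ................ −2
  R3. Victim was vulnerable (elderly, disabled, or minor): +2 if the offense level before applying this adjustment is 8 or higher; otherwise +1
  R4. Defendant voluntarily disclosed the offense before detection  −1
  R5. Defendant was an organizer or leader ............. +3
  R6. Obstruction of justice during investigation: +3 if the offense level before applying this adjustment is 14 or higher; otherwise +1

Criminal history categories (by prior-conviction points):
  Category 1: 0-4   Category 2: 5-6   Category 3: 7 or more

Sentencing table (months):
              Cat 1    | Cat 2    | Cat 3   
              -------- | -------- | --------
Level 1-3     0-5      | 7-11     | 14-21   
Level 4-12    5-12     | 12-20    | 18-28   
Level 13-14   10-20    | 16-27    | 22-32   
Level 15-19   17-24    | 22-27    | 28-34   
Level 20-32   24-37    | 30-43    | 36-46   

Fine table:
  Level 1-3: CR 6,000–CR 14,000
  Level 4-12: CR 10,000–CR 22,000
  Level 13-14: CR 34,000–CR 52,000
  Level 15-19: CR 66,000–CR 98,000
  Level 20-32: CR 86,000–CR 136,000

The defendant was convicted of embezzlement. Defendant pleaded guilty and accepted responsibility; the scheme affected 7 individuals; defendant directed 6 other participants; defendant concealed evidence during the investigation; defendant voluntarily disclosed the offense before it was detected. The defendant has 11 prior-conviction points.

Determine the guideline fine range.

CR 86,000–CR 136,000

Base offense level for embezzlement: 18.
R1 applies: 18 + 2 = 20.
R2 applies: 20 − 2 = 18.
R3 does not apply.
R4 applies: 18 − 1 = 17.
R5 applies: 17 + 3 = 20.
R6 applies (level before this adjustment is 20 ≥ 14, so +3): 20 + 3 = 23.
Final offense level: 23.
Level 23 falls in the 20-32 band.
Fine table: Level 20-32 → CR 86,000–CR 136,000.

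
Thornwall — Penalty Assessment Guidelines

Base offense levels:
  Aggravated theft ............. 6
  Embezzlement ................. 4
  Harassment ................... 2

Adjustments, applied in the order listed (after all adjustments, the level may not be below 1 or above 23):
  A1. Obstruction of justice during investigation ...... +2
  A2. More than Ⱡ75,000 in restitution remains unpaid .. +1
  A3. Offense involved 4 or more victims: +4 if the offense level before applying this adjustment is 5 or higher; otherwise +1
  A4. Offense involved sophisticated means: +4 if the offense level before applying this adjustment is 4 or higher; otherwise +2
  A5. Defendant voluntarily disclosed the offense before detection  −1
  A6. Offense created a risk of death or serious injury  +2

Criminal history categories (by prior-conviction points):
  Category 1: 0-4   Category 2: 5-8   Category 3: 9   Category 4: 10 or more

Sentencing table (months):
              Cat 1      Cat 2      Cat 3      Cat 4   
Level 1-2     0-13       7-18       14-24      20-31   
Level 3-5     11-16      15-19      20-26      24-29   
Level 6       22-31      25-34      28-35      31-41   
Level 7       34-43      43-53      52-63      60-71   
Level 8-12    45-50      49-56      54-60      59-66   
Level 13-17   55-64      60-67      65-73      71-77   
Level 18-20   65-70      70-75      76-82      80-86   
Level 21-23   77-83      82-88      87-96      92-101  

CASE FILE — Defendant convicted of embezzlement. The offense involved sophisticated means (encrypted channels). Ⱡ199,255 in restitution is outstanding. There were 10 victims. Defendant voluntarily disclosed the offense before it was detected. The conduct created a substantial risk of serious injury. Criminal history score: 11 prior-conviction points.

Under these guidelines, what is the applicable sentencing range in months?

71-77 months

Base offense level for embezzlement: 4.
A1 does not apply.
A2 applies: 4 + 1 = 5.
A3 applies (level before this adjustment is 5 ≥ 5, so +4): 5 + 4 = 9.
A4 applies (level before this adjustment is 9 ≥ 4, so +4): 9 + 4 = 13.
A5 applies: 13 − 1 = 12.
A6 applies: 12 + 2 = 14.
Final offense level: 14.
Criminal history: 11 prior points → Category 4 (10+).
Level 14 falls in the 13-17 band.
Grid: Level 13-17 × Category 4 = 71-77 months.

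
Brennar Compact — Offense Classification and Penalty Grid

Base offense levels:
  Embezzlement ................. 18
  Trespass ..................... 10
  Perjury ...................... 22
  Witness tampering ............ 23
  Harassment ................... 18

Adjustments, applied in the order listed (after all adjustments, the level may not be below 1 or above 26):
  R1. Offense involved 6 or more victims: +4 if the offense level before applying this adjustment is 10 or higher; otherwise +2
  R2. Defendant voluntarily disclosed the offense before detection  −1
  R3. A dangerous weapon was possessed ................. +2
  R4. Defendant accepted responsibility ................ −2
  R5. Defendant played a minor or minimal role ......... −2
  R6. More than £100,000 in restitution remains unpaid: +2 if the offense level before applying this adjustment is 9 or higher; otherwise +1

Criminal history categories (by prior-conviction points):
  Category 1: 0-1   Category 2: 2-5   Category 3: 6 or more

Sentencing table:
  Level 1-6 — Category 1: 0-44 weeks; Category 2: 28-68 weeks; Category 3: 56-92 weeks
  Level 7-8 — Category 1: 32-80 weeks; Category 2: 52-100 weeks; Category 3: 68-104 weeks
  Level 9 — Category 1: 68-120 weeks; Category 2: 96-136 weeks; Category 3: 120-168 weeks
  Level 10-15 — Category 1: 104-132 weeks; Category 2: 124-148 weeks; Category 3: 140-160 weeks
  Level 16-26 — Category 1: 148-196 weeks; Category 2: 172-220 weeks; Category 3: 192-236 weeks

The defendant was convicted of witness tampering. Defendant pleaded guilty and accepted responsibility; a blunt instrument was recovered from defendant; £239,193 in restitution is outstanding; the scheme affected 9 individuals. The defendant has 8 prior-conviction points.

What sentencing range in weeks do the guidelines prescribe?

Base offense level for witness tampering: 23.
R1 applies (level before this adjustment is 23 ≥ 10, so +4): 23 + 4 = 27.
R3 applies: 27 + 2 = 29.
R4 applies: 29 − 2 = 27.
R5 does not apply.
R6 applies (level before this adjustment is 27 ≥ 9, so +2): 27 + 2 = 29.
Level 29 exceeds the maximum of 26; capped at 26.
Final offense level: 26.
Criminal history: 8 prior points → Category 3 (6+).
Level 26 falls in the 16-26 band.
Grid: Level 16-26 × Category 3 = 192-236 weeks.

192-236 weeks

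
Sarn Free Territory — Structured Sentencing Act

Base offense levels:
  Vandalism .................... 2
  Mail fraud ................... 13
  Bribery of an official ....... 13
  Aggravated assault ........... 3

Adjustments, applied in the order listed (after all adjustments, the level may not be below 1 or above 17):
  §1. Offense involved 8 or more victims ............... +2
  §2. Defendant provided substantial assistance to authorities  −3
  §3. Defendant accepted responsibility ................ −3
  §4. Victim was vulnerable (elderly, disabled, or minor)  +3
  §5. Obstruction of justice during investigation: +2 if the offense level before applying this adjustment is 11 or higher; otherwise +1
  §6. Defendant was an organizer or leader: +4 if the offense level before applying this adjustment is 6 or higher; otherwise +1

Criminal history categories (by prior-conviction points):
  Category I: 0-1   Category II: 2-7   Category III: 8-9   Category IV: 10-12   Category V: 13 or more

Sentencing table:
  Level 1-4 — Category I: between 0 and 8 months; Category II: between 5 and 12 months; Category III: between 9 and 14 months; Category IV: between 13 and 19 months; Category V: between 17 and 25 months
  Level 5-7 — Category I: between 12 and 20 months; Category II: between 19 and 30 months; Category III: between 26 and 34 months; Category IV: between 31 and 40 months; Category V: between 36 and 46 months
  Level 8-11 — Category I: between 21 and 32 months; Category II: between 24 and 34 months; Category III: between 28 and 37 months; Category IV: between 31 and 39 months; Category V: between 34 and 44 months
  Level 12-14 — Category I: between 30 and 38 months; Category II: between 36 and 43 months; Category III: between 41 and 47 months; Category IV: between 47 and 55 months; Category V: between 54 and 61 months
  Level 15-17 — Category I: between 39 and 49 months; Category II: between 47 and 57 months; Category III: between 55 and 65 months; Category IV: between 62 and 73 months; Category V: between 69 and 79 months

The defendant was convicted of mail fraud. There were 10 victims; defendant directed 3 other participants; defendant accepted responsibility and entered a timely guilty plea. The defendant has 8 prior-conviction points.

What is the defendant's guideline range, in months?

Base offense level for mail fraud: 13.
§1 applies: 13 + 2 = 15.
§3 applies: 15 − 3 = 12.
§4 does not apply.
§5 does not apply.
§6 applies (level before this adjustment is 12 ≥ 6, so +4): 12 + 4 = 16.
Final offense level: 16.
Criminal history: 8 prior points → Category III (8-9).
Level 16 falls in the 15-17 band.
Grid: Level 15-17 × Category III = 55-65 months.

55-65 months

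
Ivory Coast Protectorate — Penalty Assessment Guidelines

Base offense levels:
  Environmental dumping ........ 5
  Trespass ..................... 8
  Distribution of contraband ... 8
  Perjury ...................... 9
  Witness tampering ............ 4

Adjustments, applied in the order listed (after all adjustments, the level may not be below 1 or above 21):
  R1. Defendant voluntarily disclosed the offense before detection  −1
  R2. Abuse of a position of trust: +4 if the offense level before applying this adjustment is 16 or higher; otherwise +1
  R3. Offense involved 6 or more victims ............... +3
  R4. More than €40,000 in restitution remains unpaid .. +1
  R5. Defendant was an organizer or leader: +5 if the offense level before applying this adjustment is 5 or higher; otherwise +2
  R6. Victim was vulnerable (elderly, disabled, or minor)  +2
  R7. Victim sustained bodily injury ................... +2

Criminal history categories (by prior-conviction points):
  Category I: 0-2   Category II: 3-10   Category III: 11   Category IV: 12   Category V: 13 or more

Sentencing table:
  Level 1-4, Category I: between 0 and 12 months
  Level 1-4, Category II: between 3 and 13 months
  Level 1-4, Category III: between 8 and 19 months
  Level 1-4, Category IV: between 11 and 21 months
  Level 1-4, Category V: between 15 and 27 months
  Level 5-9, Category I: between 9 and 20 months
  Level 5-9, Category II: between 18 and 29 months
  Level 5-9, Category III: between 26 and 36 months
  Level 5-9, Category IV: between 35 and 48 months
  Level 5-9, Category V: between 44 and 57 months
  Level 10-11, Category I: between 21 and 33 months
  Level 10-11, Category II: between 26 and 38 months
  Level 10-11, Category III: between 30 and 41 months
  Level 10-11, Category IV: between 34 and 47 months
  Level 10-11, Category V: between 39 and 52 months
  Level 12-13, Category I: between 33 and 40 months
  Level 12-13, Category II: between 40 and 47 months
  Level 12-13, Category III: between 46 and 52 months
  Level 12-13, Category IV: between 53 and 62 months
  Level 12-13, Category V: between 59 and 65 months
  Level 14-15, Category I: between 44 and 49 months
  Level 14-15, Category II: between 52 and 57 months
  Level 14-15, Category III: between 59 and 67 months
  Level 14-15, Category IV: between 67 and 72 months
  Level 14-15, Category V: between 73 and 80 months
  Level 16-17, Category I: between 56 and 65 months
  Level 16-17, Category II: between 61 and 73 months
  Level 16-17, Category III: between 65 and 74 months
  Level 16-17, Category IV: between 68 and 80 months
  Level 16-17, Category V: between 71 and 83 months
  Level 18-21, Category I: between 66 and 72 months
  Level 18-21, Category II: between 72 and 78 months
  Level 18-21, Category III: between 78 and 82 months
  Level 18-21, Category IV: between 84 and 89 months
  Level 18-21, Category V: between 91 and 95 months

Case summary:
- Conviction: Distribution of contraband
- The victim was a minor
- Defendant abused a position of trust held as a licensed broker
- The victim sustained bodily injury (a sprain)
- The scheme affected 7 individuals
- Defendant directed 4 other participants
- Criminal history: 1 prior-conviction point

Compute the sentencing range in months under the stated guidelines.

Base offense level for distribution of contraband: 8.
R2 applies (level before this adjustment is 8 < 16, so +1): 8 + 1 = 9.
R3 applies: 9 + 3 = 12.
R4 does not apply.
R5 applies (level before this adjustment is 12 ≥ 5, so +5): 12 + 5 = 17.
R6 applies: 17 + 2 = 19.
R7 applies: 19 + 2 = 21.
Final offense level: 21.
Criminal history: 1 prior point → Category I (0-2).
Level 21 falls in the 18-21 band.
Grid: Level 18-21 × Category I = 66-72 months.

66-72 months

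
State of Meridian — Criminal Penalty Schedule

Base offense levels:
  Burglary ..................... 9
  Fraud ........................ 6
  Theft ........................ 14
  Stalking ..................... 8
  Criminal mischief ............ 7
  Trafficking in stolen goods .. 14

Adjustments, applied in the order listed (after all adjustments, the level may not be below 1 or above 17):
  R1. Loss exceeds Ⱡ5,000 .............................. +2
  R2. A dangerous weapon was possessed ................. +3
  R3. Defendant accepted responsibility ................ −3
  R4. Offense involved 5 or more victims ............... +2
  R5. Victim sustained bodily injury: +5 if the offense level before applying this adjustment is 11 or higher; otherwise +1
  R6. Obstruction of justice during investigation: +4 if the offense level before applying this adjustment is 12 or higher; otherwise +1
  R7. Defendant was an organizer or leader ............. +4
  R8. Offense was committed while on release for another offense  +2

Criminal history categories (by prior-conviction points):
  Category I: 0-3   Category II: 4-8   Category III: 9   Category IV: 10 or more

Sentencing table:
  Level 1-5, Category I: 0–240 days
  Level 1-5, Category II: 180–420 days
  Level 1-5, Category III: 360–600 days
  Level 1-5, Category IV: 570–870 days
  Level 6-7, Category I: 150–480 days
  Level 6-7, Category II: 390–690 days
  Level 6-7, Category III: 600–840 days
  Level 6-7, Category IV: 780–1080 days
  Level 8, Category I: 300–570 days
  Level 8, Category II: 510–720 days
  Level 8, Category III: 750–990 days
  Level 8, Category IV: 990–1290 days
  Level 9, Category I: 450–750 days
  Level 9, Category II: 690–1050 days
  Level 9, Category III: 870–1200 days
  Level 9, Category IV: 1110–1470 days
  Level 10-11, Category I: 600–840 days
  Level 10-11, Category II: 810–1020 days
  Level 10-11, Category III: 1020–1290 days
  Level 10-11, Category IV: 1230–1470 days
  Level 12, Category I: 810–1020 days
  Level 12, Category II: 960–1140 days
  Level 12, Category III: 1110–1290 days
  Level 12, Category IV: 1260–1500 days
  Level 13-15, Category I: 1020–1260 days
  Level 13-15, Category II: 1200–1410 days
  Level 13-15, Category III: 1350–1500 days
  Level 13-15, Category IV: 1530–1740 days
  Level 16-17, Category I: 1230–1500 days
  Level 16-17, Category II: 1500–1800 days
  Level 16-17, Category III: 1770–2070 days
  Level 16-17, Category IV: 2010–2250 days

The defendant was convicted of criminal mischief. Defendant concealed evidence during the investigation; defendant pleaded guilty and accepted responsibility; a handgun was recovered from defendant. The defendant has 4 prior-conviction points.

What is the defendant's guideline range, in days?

510-720 days

Base offense level for criminal mischief: 7.
R1 does not apply.
R2 applies: 7 + 3 = 10.
R3 applies: 10 − 3 = 7.
R4 does not apply.
R6 applies (level before this adjustment is 7 < 12, so +1): 7 + 1 = 8.
R7 does not apply.
R8 does not apply.
Final offense level: 8.
Criminal history: 4 prior points → Category II (4-8).
Level 8 falls in the 8 band.
Grid: Level 8 × Category II = 510-720 days.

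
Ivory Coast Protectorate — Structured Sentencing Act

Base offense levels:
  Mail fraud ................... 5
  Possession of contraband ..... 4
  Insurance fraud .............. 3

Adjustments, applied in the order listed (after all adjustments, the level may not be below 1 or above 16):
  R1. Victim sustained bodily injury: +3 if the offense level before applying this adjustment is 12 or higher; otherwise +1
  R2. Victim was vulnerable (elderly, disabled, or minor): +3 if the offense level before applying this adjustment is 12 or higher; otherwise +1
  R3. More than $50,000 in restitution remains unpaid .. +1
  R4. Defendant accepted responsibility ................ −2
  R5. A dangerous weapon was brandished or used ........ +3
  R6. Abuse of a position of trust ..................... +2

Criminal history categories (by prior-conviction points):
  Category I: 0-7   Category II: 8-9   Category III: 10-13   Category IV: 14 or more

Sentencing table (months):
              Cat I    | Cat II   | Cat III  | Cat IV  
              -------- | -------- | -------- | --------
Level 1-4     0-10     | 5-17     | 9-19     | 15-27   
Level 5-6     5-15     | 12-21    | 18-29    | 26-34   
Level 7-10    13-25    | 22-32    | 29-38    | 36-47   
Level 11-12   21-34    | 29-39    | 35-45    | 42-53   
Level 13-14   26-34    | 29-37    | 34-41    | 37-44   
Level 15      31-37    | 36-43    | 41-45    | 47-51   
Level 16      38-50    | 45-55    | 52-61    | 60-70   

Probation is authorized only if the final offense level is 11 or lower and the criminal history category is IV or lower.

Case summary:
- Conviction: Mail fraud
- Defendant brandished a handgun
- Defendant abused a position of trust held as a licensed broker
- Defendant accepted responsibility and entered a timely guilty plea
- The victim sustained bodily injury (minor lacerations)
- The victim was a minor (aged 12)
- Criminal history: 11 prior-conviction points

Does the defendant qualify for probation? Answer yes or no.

Base offense level for mail fraud: 5.
R1 applies (level before this adjustment is 5 < 12, so +1): 5 + 1 = 6.
R2 applies (level before this adjustment is 6 < 12, so +1): 6 + 1 = 7.
R3 does not apply.
R4 applies: 7 − 2 = 5.
R5 applies: 5 + 3 = 8.
R6 applies: 8 + 2 = 10.
Final offense level: 10.
Criminal history: 11 prior points → Category III (10-13).
Level 10 falls in the 7-10 band.
Grid: Level 7-10 × Category III = 29-38 months.
Probation check: level 10 ≤ 11 and category III ≤ IV → eligible.

Yes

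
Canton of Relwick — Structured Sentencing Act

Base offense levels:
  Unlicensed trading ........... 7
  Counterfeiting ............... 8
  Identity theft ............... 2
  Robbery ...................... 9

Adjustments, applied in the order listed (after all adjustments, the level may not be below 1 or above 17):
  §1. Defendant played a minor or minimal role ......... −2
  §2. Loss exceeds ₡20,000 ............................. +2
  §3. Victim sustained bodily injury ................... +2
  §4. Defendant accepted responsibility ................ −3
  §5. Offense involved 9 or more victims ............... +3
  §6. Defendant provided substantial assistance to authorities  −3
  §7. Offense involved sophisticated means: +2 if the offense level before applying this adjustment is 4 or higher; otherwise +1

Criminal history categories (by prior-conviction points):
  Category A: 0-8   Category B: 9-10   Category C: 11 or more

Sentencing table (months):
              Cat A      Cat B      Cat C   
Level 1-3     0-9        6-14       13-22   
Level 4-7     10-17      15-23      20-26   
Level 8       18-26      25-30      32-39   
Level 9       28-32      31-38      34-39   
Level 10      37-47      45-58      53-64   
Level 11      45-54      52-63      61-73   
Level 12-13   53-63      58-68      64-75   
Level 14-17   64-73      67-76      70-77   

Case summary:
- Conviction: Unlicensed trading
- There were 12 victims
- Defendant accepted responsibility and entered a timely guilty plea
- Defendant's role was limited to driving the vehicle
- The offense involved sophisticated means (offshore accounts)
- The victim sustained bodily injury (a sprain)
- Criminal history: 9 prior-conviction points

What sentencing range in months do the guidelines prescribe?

Base offense level for unlicensed trading: 7.
§1 applies: 7 − 2 = 5.
§2 does not apply.
§3 applies: 5 + 2 = 7.
§4 applies: 7 − 3 = 4.
§5 applies: 4 + 3 = 7.
§7 applies (level before this adjustment is 7 ≥ 4, so +2): 7 + 2 = 9.
Final offense level: 9.
Criminal history: 9 prior points → Category B (9-10).
Level 9 falls in the 9 band.
Grid: Level 9 × Category B = 31-38 months.

31-38 months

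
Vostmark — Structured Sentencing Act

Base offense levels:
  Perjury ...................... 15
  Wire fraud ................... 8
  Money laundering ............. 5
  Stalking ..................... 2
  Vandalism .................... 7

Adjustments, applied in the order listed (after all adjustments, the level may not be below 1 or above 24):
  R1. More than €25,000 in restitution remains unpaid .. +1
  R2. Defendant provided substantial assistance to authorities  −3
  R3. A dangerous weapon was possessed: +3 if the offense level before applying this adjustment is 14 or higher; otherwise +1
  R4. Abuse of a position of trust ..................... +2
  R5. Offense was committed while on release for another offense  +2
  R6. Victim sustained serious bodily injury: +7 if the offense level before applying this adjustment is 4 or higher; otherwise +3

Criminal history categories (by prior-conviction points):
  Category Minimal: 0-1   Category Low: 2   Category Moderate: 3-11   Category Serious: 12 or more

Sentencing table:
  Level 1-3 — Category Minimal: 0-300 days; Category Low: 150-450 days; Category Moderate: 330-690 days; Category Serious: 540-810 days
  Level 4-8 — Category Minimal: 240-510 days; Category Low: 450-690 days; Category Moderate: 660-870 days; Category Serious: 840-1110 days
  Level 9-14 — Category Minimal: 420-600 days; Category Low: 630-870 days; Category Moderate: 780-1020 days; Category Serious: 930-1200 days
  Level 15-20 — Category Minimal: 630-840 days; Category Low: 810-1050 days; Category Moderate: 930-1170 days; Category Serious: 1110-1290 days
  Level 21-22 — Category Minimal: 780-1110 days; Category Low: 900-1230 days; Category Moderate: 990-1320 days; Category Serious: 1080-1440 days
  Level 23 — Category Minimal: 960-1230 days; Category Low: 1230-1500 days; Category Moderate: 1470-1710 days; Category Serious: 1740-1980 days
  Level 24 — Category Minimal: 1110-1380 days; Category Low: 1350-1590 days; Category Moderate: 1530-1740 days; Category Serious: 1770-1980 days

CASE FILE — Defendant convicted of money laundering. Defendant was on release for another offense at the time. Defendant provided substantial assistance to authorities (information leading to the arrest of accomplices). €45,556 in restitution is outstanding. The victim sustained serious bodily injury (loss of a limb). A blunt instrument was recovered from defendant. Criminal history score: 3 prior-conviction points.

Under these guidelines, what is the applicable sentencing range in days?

780-1020 days

Base offense level for money laundering: 5.
R1 applies: 5 + 1 = 6.
R2 applies: 6 − 3 = 3.
R3 applies (level before this adjustment is 3 < 14, so +1): 3 + 1 = 4.
R5 applies: 4 + 2 = 6.
R6 applies (level before this adjustment is 6 ≥ 4, so +7): 6 + 7 = 13.
Final offense level: 13.
Criminal history: 3 prior points → Category Moderate (3-11).
Level 13 falls in the 9-14 band.
Grid: Level 9-14 × Category Moderate = 780-1020 days.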